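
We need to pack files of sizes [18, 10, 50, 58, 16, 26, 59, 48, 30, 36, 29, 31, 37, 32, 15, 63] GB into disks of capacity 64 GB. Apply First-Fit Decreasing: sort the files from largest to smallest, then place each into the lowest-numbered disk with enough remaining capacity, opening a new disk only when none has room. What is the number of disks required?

10 disks

Sorted descending: 63, 59, 58, 50, 48, 37, 36, 32, 31, 30, 29, 26, 18, 16, 15, 10.
disk 1: place 63 GB, 1 GB left
disk 2: place 59 GB, 5 GB left
disk 3: place 58 GB, 6 GB left
disk 4: place 50 GB, 14 GB left
disk 5: place 48 GB, 16 GB left
disk 6: place 37 GB, 27 GB left
disk 7: place 36 GB, 28 GB left
disk 8: place 32 GB, 32 GB left
disk 8: place 31 GB, 1 GB left
disk 9: place 30 GB, 34 GB left
disk 9: place 29 GB, 5 GB left
disk 6: place 26 GB, 1 GB left
disk 7: place 18 GB, 10 GB left
disk 5: place 16 GB, 0 GB left
disk 10: place 15 GB, 49 GB left
disk 4: place 10 GB, 4 GB left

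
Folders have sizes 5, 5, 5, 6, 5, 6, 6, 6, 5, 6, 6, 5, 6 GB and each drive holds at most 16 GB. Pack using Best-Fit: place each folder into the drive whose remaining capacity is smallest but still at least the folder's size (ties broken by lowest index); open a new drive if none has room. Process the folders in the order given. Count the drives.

6

Put 5 GB in drive 1; 11 GB remain.
Put 5 GB in drive 1; 6 GB remain.
Put 5 GB in drive 1; 1 GB remain.
Put 6 GB in drive 2; 10 GB remain.
Put 5 GB in drive 2; 5 GB remain.
Put 6 GB in drive 3; 10 GB remain.
Put 6 GB in drive 3; 4 GB remain.
Put 6 GB in drive 4; 10 GB remain.
Put 5 GB in drive 2; 0 GB remain.
Put 6 GB in drive 4; 4 GB remain.
Put 6 GB in drive 5; 10 GB remain.
Put 5 GB in drive 5; 5 GB remain.
Put 6 GB in drive 6; 10 GB remain.
Final drives: [5,5,5] [6,5,5] [6,6] [6,6] [6,5] [6].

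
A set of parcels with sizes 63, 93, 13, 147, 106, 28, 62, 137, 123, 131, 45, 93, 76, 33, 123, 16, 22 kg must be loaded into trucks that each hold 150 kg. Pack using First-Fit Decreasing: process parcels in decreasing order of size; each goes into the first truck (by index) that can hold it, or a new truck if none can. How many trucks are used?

Sorted descending: 147, 137, 131, 123, 123, 106, 93, 93, 76, 63, 62, 45, 33, 28, 22, 16, 13.
147 kg → truck 1 (remaining 3 kg)
137 kg → truck 2 (remaining 13 kg)
131 kg → truck 3 (remaining 19 kg)
123 kg → truck 4 (remaining 27 kg)
123 kg → truck 5 (remaining 27 kg)
106 kg → truck 6 (remaining 44 kg)
93 kg → truck 7 (remaining 57 kg)
93 kg → truck 8 (remaining 57 kg)
76 kg → truck 9 (remaining 74 kg)
63 kg → truck 9 (remaining 11 kg)
62 kg → truck 10 (remaining 88 kg)
45 kg → truck 7 (remaining 12 kg)
33 kg → truck 6 (remaining 11 kg)
28 kg → truck 8 (remaining 29 kg)
22 kg → truck 4 (remaining 5 kg)
16 kg → truck 3 (remaining 3 kg)
13 kg → truck 2 (remaining 0 kg)

10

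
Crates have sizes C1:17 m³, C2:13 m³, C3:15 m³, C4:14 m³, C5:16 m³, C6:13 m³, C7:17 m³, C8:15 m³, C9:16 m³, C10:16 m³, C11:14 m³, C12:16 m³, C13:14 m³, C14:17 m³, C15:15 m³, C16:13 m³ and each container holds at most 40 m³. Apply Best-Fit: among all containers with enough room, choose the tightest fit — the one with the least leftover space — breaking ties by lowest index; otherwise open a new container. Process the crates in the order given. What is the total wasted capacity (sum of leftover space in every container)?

79

C1 (17 m³) → container 1 (remaining 23 m³)
C2 (13 m³) → container 1 (remaining 10 m³)
C3 (15 m³) → container 2 (remaining 25 m³)
C4 (14 m³) → container 2 (remaining 11 m³)
C5 (16 m³) → container 3 (remaining 24 m³)
C6 (13 m³) → container 3 (remaining 11 m³)
C7 (17 m³) → container 4 (remaining 23 m³)
C8 (15 m³) → container 4 (remaining 8 m³)
C9 (16 m³) → container 5 (remaining 24 m³)
C10 (16 m³) → container 5 (remaining 8 m³)
C11 (14 m³) → container 6 (remaining 26 m³)
C12 (16 m³) → container 6 (remaining 10 m³)
C13 (14 m³) → container 7 (remaining 26 m³)
C14 (17 m³) → container 7 (remaining 9 m³)
C15 (15 m³) → container 8 (remaining 25 m³)
C16 (13 m³) → container 8 (remaining 12 m³)
8 containers × 40 m³ = 320 m³; used 241 m³; unused 79 m³.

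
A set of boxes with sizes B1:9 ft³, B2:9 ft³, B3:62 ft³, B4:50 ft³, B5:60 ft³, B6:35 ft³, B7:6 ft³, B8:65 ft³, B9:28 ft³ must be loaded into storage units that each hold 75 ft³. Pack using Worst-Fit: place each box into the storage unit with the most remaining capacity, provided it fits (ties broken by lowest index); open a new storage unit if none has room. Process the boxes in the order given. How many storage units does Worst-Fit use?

5

storage unit 1: place B1 (9 ft³), 66 ft³ left
storage unit 1: place B2 (9 ft³), 57 ft³ left
storage unit 2: place B3 (62 ft³), 13 ft³ left
storage unit 1: place B4 (50 ft³), 7 ft³ left
storage unit 3: place B5 (60 ft³), 15 ft³ left
storage unit 4: place B6 (35 ft³), 40 ft³ left
storage unit 4: place B7 (6 ft³), 34 ft³ left
storage unit 5: place B8 (65 ft³), 10 ft³ left
storage unit 4: place B9 (28 ft³), 6 ft³ left
Final storage units: [9,9,50] [62] [60] [35,6,28] [65].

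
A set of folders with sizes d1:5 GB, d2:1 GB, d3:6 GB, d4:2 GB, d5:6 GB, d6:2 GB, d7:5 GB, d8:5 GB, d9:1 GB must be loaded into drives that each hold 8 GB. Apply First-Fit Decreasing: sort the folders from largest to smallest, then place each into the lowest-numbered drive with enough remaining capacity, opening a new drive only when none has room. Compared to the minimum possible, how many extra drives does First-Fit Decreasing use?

0

First-Fit Decreasing: [6,2] [6,2] [5,1,1] [5] [5] → 5 drives.
Total size 33 GB; any packing needs at least ⌈33/8⌉ = 5 drives.
So 5 is already optimal.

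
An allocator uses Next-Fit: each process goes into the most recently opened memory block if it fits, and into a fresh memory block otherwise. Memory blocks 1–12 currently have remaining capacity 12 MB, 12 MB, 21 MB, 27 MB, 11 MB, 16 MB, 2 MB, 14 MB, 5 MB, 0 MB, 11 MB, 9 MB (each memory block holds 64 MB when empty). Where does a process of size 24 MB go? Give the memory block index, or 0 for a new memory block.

Next-Fit only looks at memory block 12, which has 9 MB free.
24 MB does not fit, so a new memory block is opened.

0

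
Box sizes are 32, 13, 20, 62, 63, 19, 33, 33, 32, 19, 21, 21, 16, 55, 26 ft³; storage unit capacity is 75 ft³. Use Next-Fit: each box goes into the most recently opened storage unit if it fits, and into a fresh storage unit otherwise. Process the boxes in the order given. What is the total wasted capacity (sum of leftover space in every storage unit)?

135

Put 32 ft³ in storage unit 1; 43 ft³ remain.
Put 13 ft³ in storage unit 1; 30 ft³ remain.
Put 20 ft³ in storage unit 1; 10 ft³ remain.
Put 62 ft³ in storage unit 2; 13 ft³ remain.
Put 63 ft³ in storage unit 3; 12 ft³ remain.
Put 19 ft³ in storage unit 4; 56 ft³ remain.
Put 33 ft³ in storage unit 4; 23 ft³ remain.
Put 33 ft³ in storage unit 5; 42 ft³ remain.
Put 32 ft³ in storage unit 5; 10 ft³ remain.
Put 19 ft³ in storage unit 6; 56 ft³ remain.
Put 21 ft³ in storage unit 6; 35 ft³ remain.
Put 21 ft³ in storage unit 6; 14 ft³ remain.
Put 16 ft³ in storage unit 7; 59 ft³ remain.
Put 55 ft³ in storage unit 7; 4 ft³ remain.
Put 26 ft³ in storage unit 8; 49 ft³ remain.
8 storage units × 75 ft³ = 600 ft³; used 465 ft³; unused 135 ft³.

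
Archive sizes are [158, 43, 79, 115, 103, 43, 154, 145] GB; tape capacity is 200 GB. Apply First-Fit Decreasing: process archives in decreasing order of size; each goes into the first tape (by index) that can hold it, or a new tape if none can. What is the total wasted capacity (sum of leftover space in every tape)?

160

Sorted descending: 158, 154, 145, 115, 103, 79, 43, 43.
158 GB → tape 1 (remaining 42 GB)
154 GB → tape 2 (remaining 46 GB)
145 GB → tape 3 (remaining 55 GB)
115 GB → tape 4 (remaining 85 GB)
103 GB → tape 5 (remaining 97 GB)
79 GB → tape 4 (remaining 6 GB)
43 GB → tape 2 (remaining 3 GB)
43 GB → tape 3 (remaining 12 GB)
5 tapes × 200 GB = 1000 GB; used 840 GB; unused 160 GB.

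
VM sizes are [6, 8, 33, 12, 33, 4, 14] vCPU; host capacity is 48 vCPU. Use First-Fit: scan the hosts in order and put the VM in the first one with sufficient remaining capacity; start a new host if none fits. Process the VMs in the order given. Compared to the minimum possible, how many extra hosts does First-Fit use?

First-Fit: [6,8,33] [12,33] [4,14] → 3 hosts.
Total size 110 vCPU; any packing needs at least ⌈110/48⌉ = 3 hosts.
So 3 is already optimal.

0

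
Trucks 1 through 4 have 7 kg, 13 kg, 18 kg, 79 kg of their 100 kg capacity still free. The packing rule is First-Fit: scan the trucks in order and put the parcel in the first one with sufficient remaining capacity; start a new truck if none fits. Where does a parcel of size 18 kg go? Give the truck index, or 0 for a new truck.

3

Trucks with room: truck 3 (18 kg), truck 4 (79 kg).
The first with room is truck 3.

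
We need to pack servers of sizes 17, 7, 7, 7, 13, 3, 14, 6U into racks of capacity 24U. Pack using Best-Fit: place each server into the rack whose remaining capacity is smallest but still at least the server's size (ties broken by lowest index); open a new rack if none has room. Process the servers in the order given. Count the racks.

rack 1: place 17U, 7U left
rack 1: place 7U, 0U left
rack 2: place 7U, 17U left
rack 2: place 7U, 10U left
rack 3: place 13U, 11U left
rack 2: place 3U, 7U left
rack 4: place 14U, 10U left
rack 2: place 6U, 1U left

4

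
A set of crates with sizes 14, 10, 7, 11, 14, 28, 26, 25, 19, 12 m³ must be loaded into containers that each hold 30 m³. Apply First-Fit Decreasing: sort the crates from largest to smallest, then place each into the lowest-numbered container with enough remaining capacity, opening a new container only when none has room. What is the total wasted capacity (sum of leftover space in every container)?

Sorted descending: 28, 26, 25, 19, 14, 14, 12, 11, 10, 7.
Put 28 m³ in container 1; 2 m³ remain.
Put 26 m³ in container 2; 4 m³ remain.
Put 25 m³ in container 3; 5 m³ remain.
Put 19 m³ in container 4; 11 m³ remain.
Put 14 m³ in container 5; 16 m³ remain.
Put 14 m³ in container 5; 2 m³ remain.
Put 12 m³ in container 6; 18 m³ remain.
Put 11 m³ in container 4; 0 m³ remain.
Put 10 m³ in container 6; 8 m³ remain.
Put 7 m³ in container 6; 1 m³ remain.
6 containers × 30 m³ = 180 m³; used 166 m³; unused 14 m³.

14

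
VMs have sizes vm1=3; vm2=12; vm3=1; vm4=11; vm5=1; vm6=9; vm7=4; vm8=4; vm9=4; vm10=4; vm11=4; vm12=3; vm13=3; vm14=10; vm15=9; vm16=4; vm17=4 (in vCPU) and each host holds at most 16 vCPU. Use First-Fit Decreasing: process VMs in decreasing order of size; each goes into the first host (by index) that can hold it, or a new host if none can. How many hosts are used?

Sorted descending: 12, 11, 10, 9, 9, 4, 4, 4, 4, 4, 4, 4, 3, 3, 3, 1, 1.
host 1: place 12 vCPU, 4 vCPU left
host 2: place 11 vCPU, 5 vCPU left
host 3: place 10 vCPU, 6 vCPU left
host 4: place 9 vCPU, 7 vCPU left
host 5: place 9 vCPU, 7 vCPU left
host 1: place 4 vCPU, 0 vCPU left
host 2: place 4 vCPU, 1 vCPU left
host 3: place 4 vCPU, 2 vCPU left
host 4: place 4 vCPU, 3 vCPU left
host 5: place 4 vCPU, 3 vCPU left
host 6: place 4 vCPU, 12 vCPU left
host 6: place 4 vCPU, 8 vCPU left
host 4: place 3 vCPU, 0 vCPU left
host 5: place 3 vCPU, 0 vCPU left
host 6: place 3 vCPU, 5 vCPU left
host 2: place 1 vCPU, 0 vCPU left
host 3: place 1 vCPU, 1 vCPU left

6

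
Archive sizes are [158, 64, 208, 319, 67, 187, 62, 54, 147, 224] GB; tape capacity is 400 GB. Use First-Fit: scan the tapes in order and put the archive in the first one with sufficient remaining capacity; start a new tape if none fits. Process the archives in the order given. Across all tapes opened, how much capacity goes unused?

110

Put 158 GB in tape 1; 242 GB remain.
Put 64 GB in tape 1; 178 GB remain.
Put 208 GB in tape 2; 192 GB remain.
Put 319 GB in tape 3; 81 GB remain.
Put 67 GB in tape 1; 111 GB remain.
Put 187 GB in tape 2; 5 GB remain.
Put 62 GB in tape 1; 49 GB remain.
Put 54 GB in tape 3; 27 GB remain.
Put 147 GB in tape 4; 253 GB remain.
Put 224 GB in tape 4; 29 GB remain.
4 tapes × 400 GB = 1600 GB; used 1490 GB; unused 110 GB.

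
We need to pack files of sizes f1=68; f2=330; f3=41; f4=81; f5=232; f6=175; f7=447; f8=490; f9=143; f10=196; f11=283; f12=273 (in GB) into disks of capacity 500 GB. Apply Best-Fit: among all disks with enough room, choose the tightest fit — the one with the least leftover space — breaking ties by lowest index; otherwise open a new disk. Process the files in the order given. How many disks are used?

f1 (68 GB) → disk 1 (remaining 432 GB)
f2 (330 GB) → disk 1 (remaining 102 GB)
f3 (41 GB) → disk 1 (remaining 61 GB)
f4 (81 GB) → disk 2 (remaining 419 GB)
f5 (232 GB) → disk 2 (remaining 187 GB)
f6 (175 GB) → disk 2 (remaining 12 GB)
f7 (447 GB) → disk 3 (remaining 53 GB)
f8 (490 GB) → disk 4 (remaining 10 GB)
f9 (143 GB) → disk 5 (remaining 357 GB)
f10 (196 GB) → disk 5 (remaining 161 GB)
f11 (283 GB) → disk 6 (remaining 217 GB)
f12 (273 GB) → disk 7 (remaining 227 GB)
Final disks: [68,330,41] [81,232,175] [447] [490] [143,196] [283] [273].

7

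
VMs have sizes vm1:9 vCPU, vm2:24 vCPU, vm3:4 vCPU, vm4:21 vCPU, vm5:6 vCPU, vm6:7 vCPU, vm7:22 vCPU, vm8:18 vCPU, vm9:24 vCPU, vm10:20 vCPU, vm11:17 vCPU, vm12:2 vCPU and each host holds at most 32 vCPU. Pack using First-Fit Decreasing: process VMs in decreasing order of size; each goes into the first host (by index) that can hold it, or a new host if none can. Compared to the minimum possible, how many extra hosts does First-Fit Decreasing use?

0

First-Fit Decreasing: [24,7] [24,6,2] [22,9] [21,4] [20] [18] [17] → 7 hosts.
7 VMs exceed 16 vCPU (half the capacity), and no two of those can share a host, so at least 7 hosts are needed.
So 7 is already optimal.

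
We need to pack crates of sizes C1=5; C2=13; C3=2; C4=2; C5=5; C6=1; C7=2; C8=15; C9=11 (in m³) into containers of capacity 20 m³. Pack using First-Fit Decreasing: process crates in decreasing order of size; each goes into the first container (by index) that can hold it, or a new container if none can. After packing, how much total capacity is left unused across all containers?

Sorted descending: 15, 13, 11, 5, 5, 2, 2, 2, 1.
Put 15 m³ in container 1; 5 m³ remain.
Put 13 m³ in container 2; 7 m³ remain.
Put 11 m³ in container 3; 9 m³ remain.
Put 5 m³ in container 1; 0 m³ remain.
Put 5 m³ in container 2; 2 m³ remain.
Put 2 m³ in container 2; 0 m³ remain.
Put 2 m³ in container 3; 7 m³ remain.
Put 2 m³ in container 3; 5 m³ remain.
Put 1 m³ in container 3; 4 m³ remain.
3 containers × 20 m³ = 60 m³; used 56 m³; unused 4 m³.

4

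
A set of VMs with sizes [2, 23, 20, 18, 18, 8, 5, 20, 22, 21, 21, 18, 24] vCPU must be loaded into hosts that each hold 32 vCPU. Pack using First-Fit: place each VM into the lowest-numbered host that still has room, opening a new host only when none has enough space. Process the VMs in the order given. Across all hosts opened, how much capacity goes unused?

2 vCPU → host 1 (remaining 30 vCPU)
23 vCPU → host 1 (remaining 7 vCPU)
20 vCPU → host 2 (remaining 12 vCPU)
18 vCPU → host 3 (remaining 14 vCPU)
18 vCPU → host 4 (remaining 14 vCPU)
8 vCPU → host 2 (remaining 4 vCPU)
5 vCPU → host 1 (remaining 2 vCPU)
20 vCPU → host 5 (remaining 12 vCPU)
22 vCPU → host 6 (remaining 10 vCPU)
21 vCPU → host 7 (remaining 11 vCPU)
21 vCPU → host 8 (remaining 11 vCPU)
18 vCPU → host 9 (remaining 14 vCPU)
24 vCPU → host 10 (remaining 8 vCPU)
10 hosts × 32 vCPU = 320 vCPU; used 220 vCPU; unused 100 vCPU.

100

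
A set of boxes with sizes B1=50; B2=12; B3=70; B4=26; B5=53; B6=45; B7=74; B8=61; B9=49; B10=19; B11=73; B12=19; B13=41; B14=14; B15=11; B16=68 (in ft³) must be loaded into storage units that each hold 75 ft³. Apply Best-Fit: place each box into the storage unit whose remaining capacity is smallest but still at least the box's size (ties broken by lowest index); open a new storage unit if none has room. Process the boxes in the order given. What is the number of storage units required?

10

Put B1 (50 ft³) in storage unit 1; 25 ft³ remain.
Put B2 (12 ft³) in storage unit 1; 13 ft³ remain.
Put B3 (70 ft³) in storage unit 2; 5 ft³ remain.
Put B4 (26 ft³) in storage unit 3; 49 ft³ remain.
Put B5 (53 ft³) in storage unit 4; 22 ft³ remain.
Put B6 (45 ft³) in storage unit 3; 4 ft³ remain.
Put B7 (74 ft³) in storage unit 5; 1 ft³ remain.
Put B8 (61 ft³) in storage unit 6; 14 ft³ remain.
Put B9 (49 ft³) in storage unit 7; 26 ft³ remain.
Put B10 (19 ft³) in storage unit 4; 3 ft³ remain.
Put B11 (73 ft³) in storage unit 8; 2 ft³ remain.
Put B12 (19 ft³) in storage unit 7; 7 ft³ remain.
Put B13 (41 ft³) in storage unit 9; 34 ft³ remain.
Put B14 (14 ft³) in storage unit 6; 0 ft³ remain.
Put B15 (11 ft³) in storage unit 1; 2 ft³ remain.
Put B16 (68 ft³) in storage unit 10; 7 ft³ remain.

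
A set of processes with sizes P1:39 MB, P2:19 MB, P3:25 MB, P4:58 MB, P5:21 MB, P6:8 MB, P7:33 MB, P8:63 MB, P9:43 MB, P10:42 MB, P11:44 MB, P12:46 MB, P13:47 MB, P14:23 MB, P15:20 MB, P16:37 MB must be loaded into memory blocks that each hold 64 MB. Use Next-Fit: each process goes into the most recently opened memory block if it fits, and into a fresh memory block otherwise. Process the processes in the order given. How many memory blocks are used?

Put P1 (39 MB) in memory block 1; 25 MB remain.
Put P2 (19 MB) in memory block 1; 6 MB remain.
Put P3 (25 MB) in memory block 2; 39 MB remain.
Put P4 (58 MB) in memory block 3; 6 MB remain.
Put P5 (21 MB) in memory block 4; 43 MB remain.
Put P6 (8 MB) in memory block 4; 35 MB remain.
Put P7 (33 MB) in memory block 4; 2 MB remain.
Put P8 (63 MB) in memory block 5; 1 MB remain.
Put P9 (43 MB) in memory block 6; 21 MB remain.
Put P10 (42 MB) in memory block 7; 22 MB remain.
Put P11 (44 MB) in memory block 8; 20 MB remain.
Put P12 (46 MB) in memory block 9; 18 MB remain.
Put P13 (47 MB) in memory block 10; 17 MB remain.
Put P14 (23 MB) in memory block 11; 41 MB remain.
Put P15 (20 MB) in memory block 11; 21 MB remain.
Put P16 (37 MB) in memory block 12; 27 MB remain.

12 memory blocks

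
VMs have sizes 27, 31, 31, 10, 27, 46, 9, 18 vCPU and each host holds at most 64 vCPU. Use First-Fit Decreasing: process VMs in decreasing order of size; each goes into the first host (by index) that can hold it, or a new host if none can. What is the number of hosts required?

4

Sorted descending: 46, 31, 31, 27, 27, 18, 10, 9.
Put 46 vCPU in host 1; 18 vCPU remain.
Put 31 vCPU in host 2; 33 vCPU remain.
Put 31 vCPU in host 2; 2 vCPU remain.
Put 27 vCPU in host 3; 37 vCPU remain.
Put 27 vCPU in host 3; 10 vCPU remain.
Put 18 vCPU in host 1; 0 vCPU remain.
Put 10 vCPU in host 3; 0 vCPU remain.
Put 9 vCPU in host 4; 55 vCPU remain.
Final hosts: [46,18] [31,31] [27,27,10] [9].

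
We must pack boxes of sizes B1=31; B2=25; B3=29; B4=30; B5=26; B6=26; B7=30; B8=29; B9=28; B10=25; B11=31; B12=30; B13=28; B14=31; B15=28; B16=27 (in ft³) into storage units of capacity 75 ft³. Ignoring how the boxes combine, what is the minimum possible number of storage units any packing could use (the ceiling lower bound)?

7

Total size = 31 + 25 + 29 + 30 + 26 + 26 + 30 + 29 + 28 + 25 + 31 + 30 + 28 + 31 + 28 + 27 = 454 ft³.
⌈454 / 75⌉ = 7.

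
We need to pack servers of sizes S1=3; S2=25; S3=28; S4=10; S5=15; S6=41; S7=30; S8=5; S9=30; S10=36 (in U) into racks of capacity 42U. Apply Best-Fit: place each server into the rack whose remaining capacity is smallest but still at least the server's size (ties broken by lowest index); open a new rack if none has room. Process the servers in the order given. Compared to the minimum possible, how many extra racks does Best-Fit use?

Best-Fit: [3,25,10] [28] [15] [41] [30,5] [30] [36] → 7 racks.
Total size 223U; any packing needs at least ⌈223/42⌉ = 6 racks.
An optimal packing achieves that bound: [41] [36,5] [30,10] [30,3] [28] [25,15] → 6 racks.
Excess: 7 − 6 = 1.

1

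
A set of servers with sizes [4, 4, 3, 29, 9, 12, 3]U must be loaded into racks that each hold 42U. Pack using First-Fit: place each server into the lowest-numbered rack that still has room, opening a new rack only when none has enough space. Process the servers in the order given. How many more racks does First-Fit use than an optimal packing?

0

First-Fit: [4,4,3,29] [9,12,3] → 2 racks.
Total size 64U; any packing needs at least ⌈64/42⌉ = 2 racks.
So 2 is already optimal.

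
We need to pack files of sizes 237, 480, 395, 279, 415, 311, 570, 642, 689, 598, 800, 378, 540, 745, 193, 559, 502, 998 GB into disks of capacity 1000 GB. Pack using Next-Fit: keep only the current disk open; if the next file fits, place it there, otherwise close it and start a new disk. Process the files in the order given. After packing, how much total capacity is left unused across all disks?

Put 237 GB in disk 1; 763 GB remain.
Put 480 GB in disk 1; 283 GB remain.
Put 395 GB in disk 2; 605 GB remain.
Put 279 GB in disk 2; 326 GB remain.
Put 415 GB in disk 3; 585 GB remain.
Put 311 GB in disk 3; 274 GB remain.
Put 570 GB in disk 4; 430 GB remain.
Put 642 GB in disk 5; 358 GB remain.
Put 689 GB in disk 6; 311 GB remain.
Put 598 GB in disk 7; 402 GB remain.
Put 800 GB in disk 8; 200 GB remain.
Put 378 GB in disk 9; 622 GB remain.
Put 540 GB in disk 9; 82 GB remain.
Put 745 GB in disk 10; 255 GB remain.
Put 193 GB in disk 10; 62 GB remain.
Put 559 GB in disk 11; 441 GB remain.
Put 502 GB in disk 12; 498 GB remain.
Put 998 GB in disk 13; 2 GB remain.
13 disks × 1000 GB = 13000 GB; used 9331 GB; unused 3669 GB.

3669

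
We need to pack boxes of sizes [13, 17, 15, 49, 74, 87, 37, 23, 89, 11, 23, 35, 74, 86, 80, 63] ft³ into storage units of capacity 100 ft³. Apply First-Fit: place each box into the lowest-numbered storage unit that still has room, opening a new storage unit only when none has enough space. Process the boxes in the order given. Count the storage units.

Put 13 ft³ in storage unit 1; 87 ft³ remain.
Put 17 ft³ in storage unit 1; 70 ft³ remain.
Put 15 ft³ in storage unit 1; 55 ft³ remain.
Put 49 ft³ in storage unit 1; 6 ft³ remain.
Put 74 ft³ in storage unit 2; 26 ft³ remain.
Put 87 ft³ in storage unit 3; 13 ft³ remain.
Put 37 ft³ in storage unit 4; 63 ft³ remain.
Put 23 ft³ in storage unit 2; 3 ft³ remain.
Put 89 ft³ in storage unit 5; 11 ft³ remain.
Put 11 ft³ in storage unit 3; 2 ft³ remain.
Put 23 ft³ in storage unit 4; 40 ft³ remain.
Put 35 ft³ in storage unit 4; 5 ft³ remain.
Put 74 ft³ in storage unit 6; 26 ft³ remain.
Put 86 ft³ in storage unit 7; 14 ft³ remain.
Put 80 ft³ in storage unit 8; 20 ft³ remain.
Put 63 ft³ in storage unit 9; 37 ft³ remain.
Final storage units: [13,17,15,49] [74,23] [87,11] [37,23,35] [89] [74] [86] [80] [63].

9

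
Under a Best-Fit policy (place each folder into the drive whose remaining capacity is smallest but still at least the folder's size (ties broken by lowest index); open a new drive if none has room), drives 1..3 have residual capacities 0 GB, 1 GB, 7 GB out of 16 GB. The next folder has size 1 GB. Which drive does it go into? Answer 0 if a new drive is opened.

2

Drives with room: drive 2 (1 GB), drive 3 (7 GB).
Tightest fit is drive 2 with 1 GB free.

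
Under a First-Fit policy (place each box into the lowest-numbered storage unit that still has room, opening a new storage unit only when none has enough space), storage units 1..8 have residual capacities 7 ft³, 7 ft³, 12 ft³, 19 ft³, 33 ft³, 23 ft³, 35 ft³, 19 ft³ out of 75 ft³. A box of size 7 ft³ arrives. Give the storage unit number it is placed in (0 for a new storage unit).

Storage units with room: storage unit 1 (7 ft³), storage unit 2 (7 ft³), storage unit 3 (12 ft³), storage unit 4 (19 ft³), storage unit 5 (33 ft³), storage unit 6 (23 ft³), storage unit 7 (35 ft³), storage unit 8 (19 ft³).
The first with room is storage unit 1.

1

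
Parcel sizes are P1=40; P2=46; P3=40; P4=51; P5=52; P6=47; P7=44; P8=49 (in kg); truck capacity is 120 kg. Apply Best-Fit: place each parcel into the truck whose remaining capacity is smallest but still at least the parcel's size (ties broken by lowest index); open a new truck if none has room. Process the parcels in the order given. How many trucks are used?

4

P1 (40 kg) → truck 1 (remaining 80 kg)
P2 (46 kg) → truck 1 (remaining 34 kg)
P3 (40 kg) → truck 2 (remaining 80 kg)
P4 (51 kg) → truck 2 (remaining 29 kg)
P5 (52 kg) → truck 3 (remaining 68 kg)
P6 (47 kg) → truck 3 (remaining 21 kg)
P7 (44 kg) → truck 4 (remaining 76 kg)
P8 (49 kg) → truck 4 (remaining 27 kg)
Final trucks: [40,46] [40,51] [52,47] [44,49].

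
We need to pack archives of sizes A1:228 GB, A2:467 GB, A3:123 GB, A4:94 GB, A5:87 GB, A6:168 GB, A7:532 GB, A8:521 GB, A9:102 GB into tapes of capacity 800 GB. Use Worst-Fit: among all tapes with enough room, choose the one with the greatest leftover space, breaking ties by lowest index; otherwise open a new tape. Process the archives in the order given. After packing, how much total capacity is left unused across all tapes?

878

A1 (228 GB) → tape 1 (remaining 572 GB)
A2 (467 GB) → tape 1 (remaining 105 GB)
A3 (123 GB) → tape 2 (remaining 677 GB)
A4 (94 GB) → tape 2 (remaining 583 GB)
A5 (87 GB) → tape 2 (remaining 496 GB)
A6 (168 GB) → tape 2 (remaining 328 GB)
A7 (532 GB) → tape 3 (remaining 268 GB)
A8 (521 GB) → tape 4 (remaining 279 GB)
A9 (102 GB) → tape 2 (remaining 226 GB)
4 tapes × 800 GB = 3200 GB; used 2322 GB; unused 878 GB.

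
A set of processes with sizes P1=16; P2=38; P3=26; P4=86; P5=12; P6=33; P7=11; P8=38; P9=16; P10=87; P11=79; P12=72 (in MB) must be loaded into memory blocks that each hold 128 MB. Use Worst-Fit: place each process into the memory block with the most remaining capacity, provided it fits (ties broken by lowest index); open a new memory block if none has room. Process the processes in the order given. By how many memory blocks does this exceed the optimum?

Worst-Fit: [16,38,26,12,11] [86,33] [38,16,72] [87] [79] → 5 memory blocks.
Total size 514 MB; any packing needs at least ⌈514/128⌉ = 5 memory blocks.
So 5 is already optimal.

0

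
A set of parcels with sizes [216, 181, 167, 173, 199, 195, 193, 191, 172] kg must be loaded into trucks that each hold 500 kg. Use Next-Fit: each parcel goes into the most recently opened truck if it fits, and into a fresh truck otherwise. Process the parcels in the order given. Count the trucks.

truck 1: place 216 kg, 284 kg left
truck 1: place 181 kg, 103 kg left
truck 2: place 167 kg, 333 kg left
truck 2: place 173 kg, 160 kg left
truck 3: place 199 kg, 301 kg left
truck 3: place 195 kg, 106 kg left
truck 4: place 193 kg, 307 kg left
truck 4: place 191 kg, 116 kg left
truck 5: place 172 kg, 328 kg left

5 trucks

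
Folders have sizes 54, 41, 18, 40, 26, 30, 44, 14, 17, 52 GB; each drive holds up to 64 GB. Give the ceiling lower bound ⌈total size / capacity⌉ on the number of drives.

6 drives

Total size = 54 + 41 + 18 + 40 + 26 + 30 + 44 + 14 + 17 + 52 = 336 GB.
⌈336 / 64⌉ = 6.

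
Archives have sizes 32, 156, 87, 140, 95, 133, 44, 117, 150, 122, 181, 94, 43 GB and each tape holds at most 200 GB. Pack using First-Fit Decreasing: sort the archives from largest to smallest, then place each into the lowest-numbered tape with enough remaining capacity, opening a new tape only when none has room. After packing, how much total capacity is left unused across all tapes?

406

Sorted descending: 181, 156, 150, 140, 133, 122, 117, 95, 94, 87, 44, 43, 32.
Put 181 GB in tape 1; 19 GB remain.
Put 156 GB in tape 2; 44 GB remain.
Put 150 GB in tape 3; 50 GB remain.
Put 140 GB in tape 4; 60 GB remain.
Put 133 GB in tape 5; 67 GB remain.
Put 122 GB in tape 6; 78 GB remain.
Put 117 GB in tape 7; 83 GB remain.
Put 95 GB in tape 8; 105 GB remain.
Put 94 GB in tape 8; 11 GB remain.
Put 87 GB in tape 9; 113 GB remain.
Put 44 GB in tape 2; 0 GB remain.
Put 43 GB in tape 3; 7 GB remain.
Put 32 GB in tape 4; 28 GB remain.
9 tapes × 200 GB = 1800 GB; used 1394 GB; unused 406 GB.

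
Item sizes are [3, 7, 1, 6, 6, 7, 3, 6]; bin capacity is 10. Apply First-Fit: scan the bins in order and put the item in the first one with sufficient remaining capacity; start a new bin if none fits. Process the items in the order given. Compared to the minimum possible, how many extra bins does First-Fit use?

First-Fit: [3,7] [1,6,3] [6] [7] [6] → 5 bins.
5 items exceed 5 (half the capacity), and no two of those can share a bin, so at least 5 bins are needed.
So 5 is already optimal.

0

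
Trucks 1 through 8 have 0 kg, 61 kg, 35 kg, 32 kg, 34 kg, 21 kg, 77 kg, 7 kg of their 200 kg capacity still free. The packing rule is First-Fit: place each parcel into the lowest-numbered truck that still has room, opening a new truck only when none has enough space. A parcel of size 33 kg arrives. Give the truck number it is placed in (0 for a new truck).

2

Trucks with room: truck 2 (61 kg), truck 3 (35 kg), truck 5 (34 kg), truck 7 (77 kg).
The first with room is truck 2.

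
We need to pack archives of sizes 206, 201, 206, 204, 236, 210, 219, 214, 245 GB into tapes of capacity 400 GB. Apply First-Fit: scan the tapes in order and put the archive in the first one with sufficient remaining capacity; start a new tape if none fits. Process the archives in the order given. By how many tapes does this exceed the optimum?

First-Fit: [206] [201] [206] [204] [236] [210] [219] [214] [245] → 9 tapes.
9 archives exceed 200 GB (half the capacity), and no two of those can share a tape, so at least 9 tapes are needed.
So 9 is already optimal.

0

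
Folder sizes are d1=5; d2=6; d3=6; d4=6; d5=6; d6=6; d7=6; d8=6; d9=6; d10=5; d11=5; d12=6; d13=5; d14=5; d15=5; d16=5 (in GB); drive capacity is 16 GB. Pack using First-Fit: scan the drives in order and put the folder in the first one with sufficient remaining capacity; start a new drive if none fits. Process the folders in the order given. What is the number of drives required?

drive 1: place d1 (5 GB), 11 GB left
drive 1: place d2 (6 GB), 5 GB left
drive 2: place d3 (6 GB), 10 GB left
drive 2: place d4 (6 GB), 4 GB left
drive 3: place d5 (6 GB), 10 GB left
drive 3: place d6 (6 GB), 4 GB left
drive 4: place d7 (6 GB), 10 GB left
drive 4: place d8 (6 GB), 4 GB left
drive 5: place d9 (6 GB), 10 GB left
drive 1: place d10 (5 GB), 0 GB left
drive 5: place d11 (5 GB), 5 GB left
drive 6: place d12 (6 GB), 10 GB left
drive 5: place d13 (5 GB), 0 GB left
drive 6: place d14 (5 GB), 5 GB left
drive 6: place d15 (5 GB), 0 GB left
drive 7: place d16 (5 GB), 11 GB left

7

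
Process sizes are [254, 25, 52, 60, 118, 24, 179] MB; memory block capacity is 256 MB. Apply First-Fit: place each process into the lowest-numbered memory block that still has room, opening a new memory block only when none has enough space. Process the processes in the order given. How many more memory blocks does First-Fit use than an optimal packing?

0

First-Fit: [254] [25,52,60,118] [24,179] → 3 memory blocks.
Total size 712 MB; any packing needs at least ⌈712/256⌉ = 3 memory blocks.
So 3 is already optimal.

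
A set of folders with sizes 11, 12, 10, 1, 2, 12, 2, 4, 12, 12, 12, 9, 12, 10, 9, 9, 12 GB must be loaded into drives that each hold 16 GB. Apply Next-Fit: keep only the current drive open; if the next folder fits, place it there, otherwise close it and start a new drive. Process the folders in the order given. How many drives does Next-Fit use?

drive 1: place 11 GB, 5 GB left
drive 2: place 12 GB, 4 GB left
drive 3: place 10 GB, 6 GB left
drive 3: place 1 GB, 5 GB left
drive 3: place 2 GB, 3 GB left
drive 4: place 12 GB, 4 GB left
drive 4: place 2 GB, 2 GB left
drive 5: place 4 GB, 12 GB left
drive 5: place 12 GB, 0 GB left
drive 6: place 12 GB, 4 GB left
drive 7: place 12 GB, 4 GB left
drive 8: place 9 GB, 7 GB left
drive 9: place 12 GB, 4 GB left
drive 10: place 10 GB, 6 GB left
drive 11: place 9 GB, 7 GB left
drive 12: place 9 GB, 7 GB left
drive 13: place 12 GB, 4 GB left

13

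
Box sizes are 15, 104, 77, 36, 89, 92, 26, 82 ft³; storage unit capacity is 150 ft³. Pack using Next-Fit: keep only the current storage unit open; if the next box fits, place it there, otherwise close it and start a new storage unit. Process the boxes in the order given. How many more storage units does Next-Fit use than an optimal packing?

Next-Fit: [15,104] [77,36] [89] [92,26] [82] → 5 storage units.
5 boxes exceed 75 ft³ (half the capacity), and no two of those can share a storage unit, so at least 5 storage units are needed.
So 5 is already optimal.

0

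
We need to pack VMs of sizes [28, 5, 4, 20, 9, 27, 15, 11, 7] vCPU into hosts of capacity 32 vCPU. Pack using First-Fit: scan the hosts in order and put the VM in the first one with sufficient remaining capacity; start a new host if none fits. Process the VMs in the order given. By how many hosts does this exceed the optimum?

1

First-Fit: [28,4] [5,20,7] [9,15] [27] [11] → 5 hosts.
Total size 126 vCPU; any packing needs at least ⌈126/32⌉ = 4 hosts.
An optimal packing achieves that bound: [28,4] [27,5] [20,11] [15,9,7] → 4 hosts.
Excess: 5 − 4 = 1.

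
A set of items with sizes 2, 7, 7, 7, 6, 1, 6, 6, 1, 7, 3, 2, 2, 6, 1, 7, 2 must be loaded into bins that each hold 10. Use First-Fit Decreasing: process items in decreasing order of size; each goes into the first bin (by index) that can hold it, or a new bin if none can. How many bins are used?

Sorted descending: 7, 7, 7, 7, 7, 6, 6, 6, 6, 3, 2, 2, 2, 2, 1, 1, 1.
7 → bin 1 (remaining 3)
7 → bin 2 (remaining 3)
7 → bin 3 (remaining 3)
7 → bin 4 (remaining 3)
7 → bin 5 (remaining 3)
6 → bin 6 (remaining 4)
6 → bin 7 (remaining 4)
6 → bin 8 (remaining 4)
6 → bin 9 (remaining 4)
3 → bin 1 (remaining 0)
2 → bin 2 (remaining 1)
2 → bin 3 (remaining 1)
2 → bin 4 (remaining 1)
2 → bin 5 (remaining 1)
1 → bin 2 (remaining 0)
1 → bin 3 (remaining 0)
1 → bin 4 (remaining 0)
Final bins: [7,3] [7,2,1] [7,2,1] [7,2,1] [7,2] [6] [6] [6] [6].

9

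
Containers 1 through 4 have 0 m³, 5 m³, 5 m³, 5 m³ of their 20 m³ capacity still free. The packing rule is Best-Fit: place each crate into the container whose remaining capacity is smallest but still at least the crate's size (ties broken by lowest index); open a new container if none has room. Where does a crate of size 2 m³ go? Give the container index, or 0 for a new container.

2

Containers with room: container 2 (5 m³), container 3 (5 m³), container 4 (5 m³).
Tightest fit is container 2 with 5 m³ free.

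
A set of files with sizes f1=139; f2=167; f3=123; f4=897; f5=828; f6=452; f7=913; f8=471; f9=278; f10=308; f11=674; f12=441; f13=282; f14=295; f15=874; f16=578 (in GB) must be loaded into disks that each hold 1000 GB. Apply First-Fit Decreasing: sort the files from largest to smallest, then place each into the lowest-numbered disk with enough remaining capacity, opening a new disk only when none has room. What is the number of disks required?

Sorted descending: 913, 897, 874, 828, 674, 578, 471, 452, 441, 308, 295, 282, 278, 167, 139, 123.
disk 1: place 913 GB, 87 GB left
disk 2: place 897 GB, 103 GB left
disk 3: place 874 GB, 126 GB left
disk 4: place 828 GB, 172 GB left
disk 5: place 674 GB, 326 GB left
disk 6: place 578 GB, 422 GB left
disk 7: place 471 GB, 529 GB left
disk 7: place 452 GB, 77 GB left
disk 8: place 441 GB, 559 GB left
disk 5: place 308 GB, 18 GB left
disk 6: place 295 GB, 127 GB left
disk 8: place 282 GB, 277 GB left
disk 9: place 278 GB, 722 GB left
disk 4: place 167 GB, 5 GB left
disk 8: place 139 GB, 138 GB left
disk 3: place 123 GB, 3 GB left

9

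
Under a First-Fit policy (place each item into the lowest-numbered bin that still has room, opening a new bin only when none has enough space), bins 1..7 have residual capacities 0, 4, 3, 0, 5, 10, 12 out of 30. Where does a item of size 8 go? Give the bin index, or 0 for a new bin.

6

Bins with room: bin 6 (10), bin 7 (12).
The first with room is bin 6.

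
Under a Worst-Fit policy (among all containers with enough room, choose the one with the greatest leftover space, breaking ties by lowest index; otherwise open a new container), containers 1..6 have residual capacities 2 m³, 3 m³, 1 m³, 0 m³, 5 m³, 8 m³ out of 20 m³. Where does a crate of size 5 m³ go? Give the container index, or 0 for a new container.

6

Containers with room: container 5 (5 m³), container 6 (8 m³).
Most room is container 6 with 8 m³ free.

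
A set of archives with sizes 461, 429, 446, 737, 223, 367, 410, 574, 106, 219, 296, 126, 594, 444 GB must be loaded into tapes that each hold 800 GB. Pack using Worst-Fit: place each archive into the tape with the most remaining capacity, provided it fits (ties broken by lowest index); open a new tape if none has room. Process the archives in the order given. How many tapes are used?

9

461 GB → tape 1 (remaining 339 GB)
429 GB → tape 2 (remaining 371 GB)
446 GB → tape 3 (remaining 354 GB)
737 GB → tape 4 (remaining 63 GB)
223 GB → tape 2 (remaining 148 GB)
367 GB → tape 5 (remaining 433 GB)
410 GB → tape 5 (remaining 23 GB)
574 GB → tape 6 (remaining 226 GB)
106 GB → tape 3 (remaining 248 GB)
219 GB → tape 1 (remaining 120 GB)
296 GB → tape 7 (remaining 504 GB)
126 GB → tape 7 (remaining 378 GB)
594 GB → tape 8 (remaining 206 GB)
444 GB → tape 9 (remaining 356 GB)
Final tapes: [461,219] [429,223] [446,106] [737] [367,410] [574] [296,126] [594] [444].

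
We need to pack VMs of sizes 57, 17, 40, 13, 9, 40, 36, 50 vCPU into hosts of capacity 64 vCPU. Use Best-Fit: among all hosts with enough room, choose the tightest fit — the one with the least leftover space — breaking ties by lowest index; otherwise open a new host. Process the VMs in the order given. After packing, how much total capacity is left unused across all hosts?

58

57 vCPU → host 1 (remaining 7 vCPU)
17 vCPU → host 2 (remaining 47 vCPU)
40 vCPU → host 2 (remaining 7 vCPU)
13 vCPU → host 3 (remaining 51 vCPU)
9 vCPU → host 3 (remaining 42 vCPU)
40 vCPU → host 3 (remaining 2 vCPU)
36 vCPU → host 4 (remaining 28 vCPU)
50 vCPU → host 5 (remaining 14 vCPU)
5 hosts × 64 vCPU = 320 vCPU; used 262 vCPU; unused 58 vCPU.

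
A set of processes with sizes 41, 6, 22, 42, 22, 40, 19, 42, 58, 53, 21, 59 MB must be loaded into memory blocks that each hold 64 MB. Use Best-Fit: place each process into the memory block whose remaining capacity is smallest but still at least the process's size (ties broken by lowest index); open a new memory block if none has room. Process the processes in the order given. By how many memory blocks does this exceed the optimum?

Best-Fit: [41,6] [22,42] [22,40] [19,42] [58] [53] [21] [59] → 8 memory blocks.
Total size 425 MB; any packing needs at least ⌈425/64⌉ = 7 memory blocks.
An optimal packing achieves that bound: [59] [58,6] [53] [42,22] [42,22] [41,21] [40,19] → 7 memory blocks.
Excess: 8 − 7 = 1.

1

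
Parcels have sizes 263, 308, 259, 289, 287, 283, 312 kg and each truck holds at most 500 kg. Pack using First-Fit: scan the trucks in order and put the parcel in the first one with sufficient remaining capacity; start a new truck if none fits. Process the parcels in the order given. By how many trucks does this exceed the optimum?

0

First-Fit: [263] [308] [259] [289] [287] [283] [312] → 7 trucks.
7 parcels exceed 250 kg (half the capacity), and no two of those can share a truck, so at least 7 trucks are needed.
So 7 is already optimal.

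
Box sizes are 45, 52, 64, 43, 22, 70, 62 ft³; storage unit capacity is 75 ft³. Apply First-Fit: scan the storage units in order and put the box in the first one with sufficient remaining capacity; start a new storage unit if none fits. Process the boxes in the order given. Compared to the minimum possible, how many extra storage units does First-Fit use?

First-Fit: [45,22] [52] [64] [43] [70] [62] → 6 storage units.
6 boxes exceed 37.5 ft³ (half the capacity), and no two of those can share a storage unit, so at least 6 storage units are needed.
So 6 is already optimal.

0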